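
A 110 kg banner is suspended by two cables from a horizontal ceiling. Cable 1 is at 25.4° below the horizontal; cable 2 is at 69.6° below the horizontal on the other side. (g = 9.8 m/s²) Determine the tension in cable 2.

T_2 ≈ 978 N

Weight W = 110 × 9.8 = 1078 N acts straight down.
Horizontal: T_1 cos 25.4° = T_2 cos 69.6°  →  T_1 = 0.3859 T_2.
Vertical: T_1 sin 25.4° + T_2 sin 69.6° = 1078.
Substituting the horizontal relation into the vertical equation gives 1.103 T_2 = 1078, so T_2 = 977.5 N.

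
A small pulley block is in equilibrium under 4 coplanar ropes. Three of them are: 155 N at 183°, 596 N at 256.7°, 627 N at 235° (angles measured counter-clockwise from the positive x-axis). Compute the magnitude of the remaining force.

Sum the known components: ΣF_x = -651.5 N, ΣF_y = -1102 N.
For equilibrium the remaining force must supply (−ΣF_x, −ΣF_y) = (651.5, 1102) N.
Magnitude = √((651.5)² + (1102)²) = 1280 N; direction = atan2(1102, 651.5) = 59.4°.

F ≈ 1280 N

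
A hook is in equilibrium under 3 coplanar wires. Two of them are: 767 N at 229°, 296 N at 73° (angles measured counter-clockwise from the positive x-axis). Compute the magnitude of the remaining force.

F ≈ 511 N

Sum the known components: ΣF_x = -416.7 N, ΣF_y = -295.8 N.
For equilibrium the remaining force must supply (−ΣF_x, −ΣF_y) = (416.7, 295.8) N.
Magnitude = √((416.7)² + (295.8)²) = 511 N; direction = atan2(295.8, 416.7) = 35.4°.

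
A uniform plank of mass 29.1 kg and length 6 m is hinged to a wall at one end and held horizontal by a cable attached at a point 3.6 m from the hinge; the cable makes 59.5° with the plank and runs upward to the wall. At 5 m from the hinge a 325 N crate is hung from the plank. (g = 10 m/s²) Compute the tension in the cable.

Take torques about the hinge: T sin 59.5° · 3.6 = 29.1×10×3 + 325×5 = 2498 N·m.
So T = 2498 / (0.8616 × 3.6) = 805.32 N.

T ≈ 805 N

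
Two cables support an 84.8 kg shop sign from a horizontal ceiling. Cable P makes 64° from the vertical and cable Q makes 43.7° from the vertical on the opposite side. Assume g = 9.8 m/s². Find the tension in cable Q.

Angles from the horizontal: cable P is 90° − 64° = 26°, cable Q is 90° − 43.7° = 46.3°.
Weight W = 84.8 × 9.8 = 831 N acts straight down.
Horizontal: T_P cos 26° = T_Q cos 46.3°  →  T_P = 0.7687 T_Q.
Vertical: T_P sin 26° + T_Q sin 46.3° = 831.
Substituting the horizontal relation into the vertical equation gives 1.06 T_Q = 831, so T_Q = 784 N.

T_Q ≈ 784 N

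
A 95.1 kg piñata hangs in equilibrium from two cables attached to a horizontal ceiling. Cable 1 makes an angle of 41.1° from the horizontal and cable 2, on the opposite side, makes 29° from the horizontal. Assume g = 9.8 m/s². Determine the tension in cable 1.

Weight W = 95.1 × 9.8 = 932 N acts straight down.
Horizontal: T_1 cos 41.1° = T_2 cos 29°  →  T_2 = 0.8616 T_1.
Vertical: T_1 sin 41.1° + T_2 sin 29° = 932.
Substituting the horizontal relation into the vertical equation gives 1.075 T_1 = 932, so T_1 = 866.9 N.

T_1 ≈ 867 N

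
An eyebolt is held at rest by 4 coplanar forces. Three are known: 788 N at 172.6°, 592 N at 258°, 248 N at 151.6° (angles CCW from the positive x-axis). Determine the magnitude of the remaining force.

Sum the known components: ΣF_x = -1123 N, ΣF_y = -359.6 N.
For equilibrium the remaining force must supply (−ΣF_x, −ΣF_y) = (1123, 359.6) N.
Magnitude = √((1123)² + (359.6)²) = 1179 N; direction = atan2(359.6, 1123) = 17.8°.

F ≈ 1180 N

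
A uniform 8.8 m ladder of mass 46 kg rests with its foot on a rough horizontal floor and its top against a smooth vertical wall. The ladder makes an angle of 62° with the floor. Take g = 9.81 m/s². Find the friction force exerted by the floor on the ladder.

f ≈ 120 N

Torques about the foot: N_wall · 8.8 sin 62° = 46×9.81×4.4 cos 62° → N_wall = 119.97 N.
ΣF_x = 0: f_floor = N_wall = 119.97 N.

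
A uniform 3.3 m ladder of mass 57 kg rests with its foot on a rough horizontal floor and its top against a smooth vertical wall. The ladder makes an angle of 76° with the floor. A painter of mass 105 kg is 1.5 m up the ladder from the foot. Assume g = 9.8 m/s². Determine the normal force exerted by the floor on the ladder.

N_floor ≈ 1590 N

ΣF_y = 0: N_floor = 57×9.8 + 105×9.8 = 1587.6 N.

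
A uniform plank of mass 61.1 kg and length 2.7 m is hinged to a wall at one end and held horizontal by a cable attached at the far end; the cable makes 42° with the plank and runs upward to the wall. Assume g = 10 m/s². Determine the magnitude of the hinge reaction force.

|H| ≈ 457 N

Take torques about the hinge: T sin 42° · 2.7 = 61.1×10×1.35 = 824.85 N·m.
So T = 824.85 / (0.6691 × 2.7) = 456.56 N.
ΣF_x = 0: H_x = T cos 42° = 339.29 N.
ΣF_y = 0: H_y = (61.1×10) − T sin 42° = 611 − 305.5 = 305.5 N.
|H| = √(H_x² + H_y²) = √((339.29)² + (305.5)²) = 456.56 N.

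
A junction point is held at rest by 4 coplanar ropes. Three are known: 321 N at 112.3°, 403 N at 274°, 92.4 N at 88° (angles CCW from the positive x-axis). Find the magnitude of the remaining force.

Sum the known components: ΣF_x = -90.47 N, ΣF_y = -12.68 N.
For equilibrium the remaining force must supply (−ΣF_x, −ΣF_y) = (90.47, 12.68) N.
Magnitude = √((90.47)² + (12.68)²) = 91.35 N; direction = atan2(12.68, 90.47) = 8.0°.

F ≈ 91.4 N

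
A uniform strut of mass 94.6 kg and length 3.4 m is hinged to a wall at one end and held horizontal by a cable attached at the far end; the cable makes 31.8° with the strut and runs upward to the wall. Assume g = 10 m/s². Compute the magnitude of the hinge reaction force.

Take torques about the hinge: T sin 31.8° · 3.4 = 94.6×10×1.7 = 1608.2 N·m.
So T = 1608.2 / (0.5270 × 3.4) = 897.61 N.
ΣF_x = 0: H_x = T cos 31.8° = 762.87 N.
ΣF_y = 0: H_y = (94.6×10) − T sin 31.8° = 946 − 473 = 473 N.
|H| = √(H_x² + H_y²) = √((762.87)² + (473)²) = 897.61 N.

|H| ≈ 898 N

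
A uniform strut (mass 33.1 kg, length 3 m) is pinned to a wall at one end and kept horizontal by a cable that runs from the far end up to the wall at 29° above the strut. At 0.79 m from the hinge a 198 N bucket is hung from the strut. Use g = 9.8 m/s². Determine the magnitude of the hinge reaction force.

Take torques about the hinge: T sin 29° · 3 = 33.1×9.8×1.5 + 198×0.79 = 642.99 N·m.
So T = 642.99 / (0.4848 × 3) = 442.09 N.
ΣF_x = 0: H_x = T cos 29° = 386.66 N.
ΣF_y = 0: H_y = (33.1×9.8 + 198) − T sin 29° = 522.38 − 214.33 = 308.05 N.
|H| = √(H_x² + H_y²) = √((386.66)² + (308.05)²) = 494.37 N.

|H| ≈ 494 N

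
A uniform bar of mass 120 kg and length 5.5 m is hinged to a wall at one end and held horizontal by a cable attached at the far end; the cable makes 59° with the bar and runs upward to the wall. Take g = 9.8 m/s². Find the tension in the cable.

T ≈ 686 N

Take torques about the hinge: T sin 59° · 5.5 = 120×9.8×2.75 = 3234 N·m.
So T = 3234 / (0.8572 × 5.5) = 685.98 N.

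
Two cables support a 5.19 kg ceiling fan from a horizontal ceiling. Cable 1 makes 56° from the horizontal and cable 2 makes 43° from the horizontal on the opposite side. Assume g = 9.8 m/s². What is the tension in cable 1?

Weight W = 5.19 × 9.8 = 50.86 N acts straight down.
Horizontal: T_1 cos 56° = T_2 cos 43°  →  T_2 = 0.7646 T_1.
Vertical: T_1 sin 56° + T_2 sin 43° = 50.86.
Substituting the horizontal relation into the vertical equation gives 1.35 T_1 = 50.86, so T_1 = 37.66 N.

T_1 ≈ 37.7 N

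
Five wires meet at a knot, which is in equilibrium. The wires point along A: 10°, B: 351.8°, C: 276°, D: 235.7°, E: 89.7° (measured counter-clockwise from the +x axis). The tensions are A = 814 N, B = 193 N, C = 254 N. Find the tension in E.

Resolve: ΣF_x = 814 cos 10° + 193 cos 351.8° + 254 cos 276° + T_D cos 235.7° + T_E cos 89.7° = 0.
        ΣF_y = 814 sin 10° + 193 sin 351.8° + 254 sin 276° + T_D sin 235.7° + T_E sin 89.7° = 0.
The known terms sum to (1019, -138.8) N, so -0.5635 T_D + 0.0052 T_E = -1019 and -0.8261 T_D + 1.0000 T_E = 138.8.
Solving simultaneously: T_D = 1824 N, T_E = 1646 N.

T_E ≈ 1650 N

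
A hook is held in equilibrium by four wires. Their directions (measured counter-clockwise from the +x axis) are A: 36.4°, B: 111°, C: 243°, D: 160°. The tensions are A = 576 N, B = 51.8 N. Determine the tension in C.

Resolve: ΣF_x = 576 cos 36.4° + 51.8 cos 111° + T_C cos 243° + T_D cos 160° = 0.
        ΣF_y = 576 sin 36.4° + 51.8 sin 111° + T_C sin 243° + T_D sin 160° = 0.
The known terms sum to (445.1, 390.2) N, so -0.4540 T_C − 0.9397 T_D = -445.1 and -0.8910 T_C + 0.3420 T_D = -390.2.
Solving simultaneously: T_C = 522.8 N, T_D = 221.1 N.

T_C ≈ 523 N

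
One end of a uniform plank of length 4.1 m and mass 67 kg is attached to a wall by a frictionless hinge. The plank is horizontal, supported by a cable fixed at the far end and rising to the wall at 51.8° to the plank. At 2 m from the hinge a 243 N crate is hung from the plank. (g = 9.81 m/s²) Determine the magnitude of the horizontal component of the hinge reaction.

Take torques about the hinge: T sin 51.8° · 4.1 = 67×9.81×2.05 + 243×2 = 1833.4 N·m.
So T = 1833.4 / (0.7859 × 4.1) = 569.02 N.
ΣF_x = 0: H_x = T cos 51.8° = 351.89 N.

H_x ≈ 352 N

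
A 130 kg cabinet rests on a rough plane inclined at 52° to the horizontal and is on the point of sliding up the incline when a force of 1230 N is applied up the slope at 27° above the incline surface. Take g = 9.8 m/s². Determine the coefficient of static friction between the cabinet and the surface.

μ ≈ 0.407

On the verge of sliding up the incline, friction is at its maximum μN and acts down the slope.
Perpendicular to incline: N = W cos 52° − P sin 27° = 784.4 − 558.4 = 225.9 N.
Along incline: P cos 27° − μN = W sin 52° → μ = −(W sin 52° − P cos 27°) / N = 0.4072.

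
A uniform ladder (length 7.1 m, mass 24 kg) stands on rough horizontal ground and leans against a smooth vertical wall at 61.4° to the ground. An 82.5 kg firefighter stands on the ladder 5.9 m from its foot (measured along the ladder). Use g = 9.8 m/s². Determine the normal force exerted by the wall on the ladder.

N_wall ≈ 430 N

Torques about the foot: N_wall · 7.1 sin 61.4° = 24×9.8×3.55 cos 61.4° + 82.5×9.8×5.9 cos 61.4° → N_wall = 430.42 N.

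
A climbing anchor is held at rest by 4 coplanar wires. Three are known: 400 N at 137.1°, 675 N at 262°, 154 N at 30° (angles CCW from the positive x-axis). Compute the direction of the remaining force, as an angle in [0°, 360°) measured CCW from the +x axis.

Sum the known components: ΣF_x = -253.6 N, ΣF_y = -319.1 N.
For equilibrium the remaining force must supply (−ΣF_x, −ΣF_y) = (253.6, 319.1) N.
Magnitude = √((253.6)² + (319.1)²) = 407.6 N; direction = atan2(319.1, 253.6) = 51.5°.

θ ≈ 51.5°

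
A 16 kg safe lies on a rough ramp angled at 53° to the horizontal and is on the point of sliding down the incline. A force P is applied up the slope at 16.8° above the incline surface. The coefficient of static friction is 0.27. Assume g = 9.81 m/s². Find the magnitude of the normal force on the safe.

N ≈ 61.6 N

On the verge of sliding down the incline, friction equals μN and acts up the slope.
Perpendicular: N + P sin 16.8° = W cos 53° = 94.46 N.
Along incline: P cos 16.8° + μN = W sin 53° with W sin 53° = 125.4 N.
Solving the pair for P and N: P = 113.6 N, N = 61.64 N (and f = μN = 16.64 N).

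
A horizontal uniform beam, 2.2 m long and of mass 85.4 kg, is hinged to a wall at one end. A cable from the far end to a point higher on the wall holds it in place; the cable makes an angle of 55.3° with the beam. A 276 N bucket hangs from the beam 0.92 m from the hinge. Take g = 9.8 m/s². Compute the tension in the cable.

Take torques about the hinge: T sin 55.3° · 2.2 = 85.4×9.8×1.1 + 276×0.92 = 1174.5 N·m.
So T = 1174.5 / (0.8221 × 2.2) = 649.37 N.

T ≈ 649 N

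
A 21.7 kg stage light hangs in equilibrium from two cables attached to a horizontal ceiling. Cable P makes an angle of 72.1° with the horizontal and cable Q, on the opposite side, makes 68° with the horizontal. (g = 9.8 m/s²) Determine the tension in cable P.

T_P ≈ 124 N

Weight W = 21.7 × 9.8 = 212.7 N acts straight down.
Horizontal: T_P cos 72.1° = T_Q cos 68°  →  T_Q = 0.8205 T_P.
Vertical: T_P sin 72.1° + T_Q sin 68° = 212.7.
Substituting the horizontal relation into the vertical equation gives 1.712 T_P = 212.7, so T_P = 124.2 N.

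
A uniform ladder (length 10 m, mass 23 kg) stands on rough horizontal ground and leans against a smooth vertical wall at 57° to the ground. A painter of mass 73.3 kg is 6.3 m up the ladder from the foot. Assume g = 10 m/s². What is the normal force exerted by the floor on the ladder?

N_floor ≈ 963 N

ΣF_y = 0: N_floor = 23×10 + 73.3×10 = 963 N.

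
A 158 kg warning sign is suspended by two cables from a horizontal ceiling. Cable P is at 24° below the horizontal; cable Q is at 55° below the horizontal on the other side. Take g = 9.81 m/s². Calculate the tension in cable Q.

T_Q ≈ 1440 N

Weight W = 158 × 9.81 = 1550 N acts straight down.
Horizontal: T_P cos 24° = T_Q cos 55°  →  T_P = 0.6279 T_Q.
Vertical: T_P sin 24° + T_Q sin 55° = 1550.
Substituting the horizontal relation into the vertical equation gives 1.075 T_Q = 1550, so T_Q = 1442 N.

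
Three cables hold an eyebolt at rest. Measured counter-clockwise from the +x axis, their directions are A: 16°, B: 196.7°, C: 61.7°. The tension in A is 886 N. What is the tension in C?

T_C ≈ 15.3 N

Resolve: ΣF_x = 886 cos 16° + T_B cos 196.7° + T_C cos 61.7° = 0.
        ΣF_y = 886 sin 16° + T_B sin 196.7° + T_C sin 61.7° = 0.
The known terms sum to (851.7, 244.2) N, so -0.9578 T_B + 0.4741 T_C = -851.7 and -0.2874 T_B + 0.8805 T_C = -244.2.
Solving simultaneously: T_B = 896.8 N, T_C = 15.31 N.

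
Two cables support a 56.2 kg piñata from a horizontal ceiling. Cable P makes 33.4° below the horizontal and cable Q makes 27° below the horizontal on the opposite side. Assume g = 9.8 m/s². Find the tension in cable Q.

Weight W = 56.2 × 9.8 = 550.8 N acts straight down.
Horizontal: T_P cos 33.4° = T_Q cos 27°  →  T_P = 1.067 T_Q.
Vertical: T_P sin 33.4° + T_Q sin 27° = 550.8.
Substituting the horizontal relation into the vertical equation gives 1.042 T_Q = 550.8, so T_Q = 528.8 N.

T_Q ≈ 529 N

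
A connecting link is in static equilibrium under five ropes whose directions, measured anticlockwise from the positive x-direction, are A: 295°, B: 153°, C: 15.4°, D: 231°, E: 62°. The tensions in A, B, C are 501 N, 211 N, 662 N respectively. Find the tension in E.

Resolve: ΣF_x = 501 cos 295° + 211 cos 153° + 662 cos 15.4° + T_D cos 231° + T_E cos 62° = 0.
        ΣF_y = 501 sin 295° + 211 sin 153° + 662 sin 15.4° + T_D sin 231° + T_E sin 62° = 0.
The known terms sum to (662, -182.5) N, so -0.6293 T_D + 0.4695 T_E = -662 and -0.7771 T_D + 0.8829 T_E = 182.5.
Solving simultaneously: T_D = 3512 N, T_E = 3298 N.

T_E ≈ 3300 N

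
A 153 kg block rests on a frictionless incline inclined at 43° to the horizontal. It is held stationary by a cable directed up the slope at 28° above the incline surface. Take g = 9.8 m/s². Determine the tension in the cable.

T ≈ 1160 N

Take axes along and perpendicular to the incline. Weight components: W sin 43° = 1023 N down-slope, W cos 43° = 1097 N into the surface.
Along incline: T cos 28° = W sin 43° → T = 1158 N.
Perpendicular: N = W cos 43° − T sin 28° = 552.9 N.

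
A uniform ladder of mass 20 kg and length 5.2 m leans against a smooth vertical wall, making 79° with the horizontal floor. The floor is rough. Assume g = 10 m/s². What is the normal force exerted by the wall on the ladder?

Torques about the foot: N_wall · 5.2 sin 79° = 20×10×2.6 cos 79° → N_wall = 19.438 N.

N_wall ≈ 19.4 N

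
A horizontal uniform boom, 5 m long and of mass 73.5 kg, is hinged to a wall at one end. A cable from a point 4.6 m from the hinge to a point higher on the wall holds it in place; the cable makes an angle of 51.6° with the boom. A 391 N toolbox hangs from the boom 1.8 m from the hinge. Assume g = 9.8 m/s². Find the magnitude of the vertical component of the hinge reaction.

|H_y| ≈ 567 N

Take torques about the hinge: T sin 51.6° · 4.6 = 73.5×9.8×2.5 + 391×1.8 = 2504.6 N·m.
So T = 2504.6 / (0.7837 × 4.6) = 694.75 N.
ΣF_y = 0: H_y = (73.5×9.8 + 391) − T sin 51.6° = 1111.3 − 544.47 = 566.83 N.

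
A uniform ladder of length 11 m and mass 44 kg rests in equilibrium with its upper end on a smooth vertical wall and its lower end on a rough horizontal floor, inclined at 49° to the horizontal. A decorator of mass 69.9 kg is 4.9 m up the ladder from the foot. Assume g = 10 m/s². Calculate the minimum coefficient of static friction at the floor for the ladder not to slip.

ΣF_y = 0: N_floor = 44×10 + 69.9×10 = 1139 N.
Torques about the foot: N_wall · 11 sin 49° = 44×10×5.5 cos 49° + 69.9×10×4.9 cos 49° → N_wall = 461.92 N.
ΣF_x = 0: f_floor = N_wall = 461.92 N.
μ_min = f_floor / N_floor = 461.92 / 1139 = 0.4055.

μ_min ≈ 0.406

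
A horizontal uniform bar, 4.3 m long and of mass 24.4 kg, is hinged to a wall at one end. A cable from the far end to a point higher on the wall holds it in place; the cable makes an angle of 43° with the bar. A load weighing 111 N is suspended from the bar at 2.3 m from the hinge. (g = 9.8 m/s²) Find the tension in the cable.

Take torques about the hinge: T sin 43° · 4.3 = 24.4×9.8×2.15 + 111×2.3 = 769.41 N·m.
So T = 769.41 / (0.6820 × 4.3) = 262.36 N.

T ≈ 262 N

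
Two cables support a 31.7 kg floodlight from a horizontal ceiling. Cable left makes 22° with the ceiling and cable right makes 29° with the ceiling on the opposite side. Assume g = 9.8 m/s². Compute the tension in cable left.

Weight W = 31.7 × 9.8 = 310.7 N acts straight down.
Horizontal: T_left cos 22° = T_right cos 29°  →  T_right = 1.06 T_left.
Vertical: T_left sin 22° + T_right sin 29° = 310.7.
Substituting the horizontal relation into the vertical equation gives 0.8886 T_left = 310.7, so T_left = 349.6 N.

T_left ≈ 350 N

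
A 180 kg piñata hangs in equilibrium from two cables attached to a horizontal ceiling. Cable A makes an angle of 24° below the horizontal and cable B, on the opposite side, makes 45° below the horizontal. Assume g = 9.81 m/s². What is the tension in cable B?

T_B ≈ 1730 N

Weight W = 180 × 9.81 = 1766 N acts straight down.
Horizontal: T_A cos 24° = T_B cos 45°  →  T_A = 0.774 T_B.
Vertical: T_A sin 24° + T_B sin 45° = 1766.
Substituting the horizontal relation into the vertical equation gives 1.022 T_B = 1766, so T_B = 1728 N.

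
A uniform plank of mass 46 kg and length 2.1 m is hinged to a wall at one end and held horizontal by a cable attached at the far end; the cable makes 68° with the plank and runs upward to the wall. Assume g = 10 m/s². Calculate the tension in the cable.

T ≈ 248 N

Take torques about the hinge: T sin 68° · 2.1 = 46×10×1.05 = 483 N·m.
So T = 483 / (0.9272 × 2.1) = 248.06 N.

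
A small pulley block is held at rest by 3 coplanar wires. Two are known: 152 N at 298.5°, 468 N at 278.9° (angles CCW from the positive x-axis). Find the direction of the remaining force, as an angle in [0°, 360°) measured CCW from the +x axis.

θ ≈ 104°

Sum the known components: ΣF_x = 144.9 N, ΣF_y = -595.9 N.
For equilibrium the remaining force must supply (−ΣF_x, −ΣF_y) = (-144.9, 595.9) N.
Magnitude = √((-144.9)² + (595.9)²) = 613.3 N; direction = atan2(595.9, -144.9) = 103.7°.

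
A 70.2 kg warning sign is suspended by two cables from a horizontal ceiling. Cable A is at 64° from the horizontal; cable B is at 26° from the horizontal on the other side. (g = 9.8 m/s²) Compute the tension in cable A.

T_A ≈ 618 N

Weight W = 70.2 × 9.8 = 688 N acts straight down.
Horizontal: T_A cos 64° = T_B cos 26°  →  T_B = 0.4877 T_A.
Vertical: T_A sin 64° + T_B sin 26° = 688.
Substituting the horizontal relation into the vertical equation gives 1.113 T_A = 688, so T_A = 618.3 N.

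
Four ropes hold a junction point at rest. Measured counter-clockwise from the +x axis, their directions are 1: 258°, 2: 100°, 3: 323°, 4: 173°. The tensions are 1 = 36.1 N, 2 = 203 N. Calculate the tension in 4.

Resolve: ΣF_x = 36.1 cos 258° + 203 cos 100° + T_3 cos 323° + T_4 cos 173° = 0.
        ΣF_y = 36.1 sin 258° + 203 sin 100° + T_3 sin 323° + T_4 sin 173° = 0.
The known terms sum to (-42.76, 164.6) N, so 0.7986 T_3 − 0.9925 T_4 = 42.76 and -0.6018 T_3 + 0.1219 T_4 = -164.6.
Solving simultaneously: T_3 = 316.3 N, T_4 = 211.5 N.

T_4 ≈ 211 N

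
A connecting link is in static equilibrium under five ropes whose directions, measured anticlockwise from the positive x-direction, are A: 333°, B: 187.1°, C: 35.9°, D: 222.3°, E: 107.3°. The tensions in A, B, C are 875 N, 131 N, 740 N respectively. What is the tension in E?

Resolve: ΣF_x = 875 cos 333° + 131 cos 187.1° + 740 cos 35.9° + T_D cos 222.3° + T_E cos 107.3° = 0.
        ΣF_y = 875 sin 333° + 131 sin 187.1° + 740 sin 35.9° + T_D sin 222.3° + T_E sin 107.3° = 0.
The known terms sum to (1249, 20.48) N, so -0.7396 T_D − 0.2974 T_E = -1249 and -0.6730 T_D + 0.9548 T_E = -20.48.
Solving simultaneously: T_D = 1323 N, T_E = 910.8 N.

T_E ≈ 911 N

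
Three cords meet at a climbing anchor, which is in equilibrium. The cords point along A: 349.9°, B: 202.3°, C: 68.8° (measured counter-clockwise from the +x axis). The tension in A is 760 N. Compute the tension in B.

Resolve: ΣF_x = 760 cos 349.9° + T_B cos 202.3° + T_C cos 68.8° = 0.
        ΣF_y = 760 sin 349.9° + T_B sin 202.3° + T_C sin 68.8° = 0.
The known terms sum to (748.2, -133.3) N, so -0.9252 T_B + 0.3616 T_C = -748.2 and -0.3795 T_B + 0.9323 T_C = 133.3.
Solving simultaneously: T_B = 1028 N, T_C = 561.4 N.

T_B ≈ 1030 N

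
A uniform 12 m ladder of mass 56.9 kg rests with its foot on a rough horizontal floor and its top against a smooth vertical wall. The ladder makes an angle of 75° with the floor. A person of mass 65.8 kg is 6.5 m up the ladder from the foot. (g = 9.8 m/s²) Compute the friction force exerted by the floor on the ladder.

Torques about the foot: N_wall · 12 sin 75° = 56.9×9.8×6 cos 75° + 65.8×9.8×6.5 cos 75° → N_wall = 168.3 N.
ΣF_x = 0: f_floor = N_wall = 168.3 N.

f ≈ 168 N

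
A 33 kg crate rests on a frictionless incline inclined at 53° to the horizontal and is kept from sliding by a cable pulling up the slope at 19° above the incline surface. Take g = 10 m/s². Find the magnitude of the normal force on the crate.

N ≈ 108 N

Take axes along and perpendicular to the incline. Weight components: W sin 53° = 263.5 N down-slope, W cos 53° = 198.6 N into the surface.
Along incline: T cos 19° = W sin 53° → T = 278.7 N.
Perpendicular: N = W cos 53° − T sin 19° = 107.9 N.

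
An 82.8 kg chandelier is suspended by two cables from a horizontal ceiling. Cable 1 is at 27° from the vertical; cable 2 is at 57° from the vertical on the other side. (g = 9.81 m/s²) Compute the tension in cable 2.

Angles from the horizontal: cable 1 is 90° − 27° = 63°, cable 2 is 90° − 57° = 33°.
Weight W = 82.8 × 9.81 = 812.3 N acts straight down.
Horizontal: T_1 cos 63° = T_2 cos 33°  →  T_1 = 1.847 T_2.
Vertical: T_1 sin 63° + T_2 sin 33° = 812.3.
Substituting the horizontal relation into the vertical equation gives 2.191 T_2 = 812.3, so T_2 = 370.8 N.

T_2 ≈ 371 N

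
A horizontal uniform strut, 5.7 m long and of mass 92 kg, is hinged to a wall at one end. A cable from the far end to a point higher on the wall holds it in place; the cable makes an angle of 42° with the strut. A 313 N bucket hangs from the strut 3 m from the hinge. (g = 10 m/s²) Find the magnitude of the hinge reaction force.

|H| ≈ 923 N

Take torques about the hinge: T sin 42° · 5.7 = 92×10×2.85 + 313×3 = 3561 N·m.
So T = 3561 / (0.6691 × 5.7) = 933.65 N.
ΣF_x = 0: H_x = T cos 42° = 693.84 N.
ΣF_y = 0: H_y = (92×10 + 313) − T sin 42° = 1233 − 624.74 = 608.26 N.
|H| = √(H_x² + H_y²) = √((693.84)² + (608.26)²) = 922.71 N.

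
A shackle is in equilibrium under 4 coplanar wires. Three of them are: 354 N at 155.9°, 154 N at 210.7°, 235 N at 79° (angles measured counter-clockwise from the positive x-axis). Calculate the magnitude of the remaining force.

Sum the known components: ΣF_x = -410.7 N, ΣF_y = 296.6 N.
For equilibrium the remaining force must supply (−ΣF_x, −ΣF_y) = (410.7, -296.6) N.
Magnitude = √((410.7)² + (-296.6)²) = 506.6 N; direction = atan2(-296.6, 410.7) = 324.2°.

F ≈ 507 N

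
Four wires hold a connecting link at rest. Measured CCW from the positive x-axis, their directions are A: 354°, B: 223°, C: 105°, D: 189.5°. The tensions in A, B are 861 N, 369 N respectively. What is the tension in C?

Resolve: ΣF_x = 861 cos 354° + 369 cos 223° + T_C cos 105° + T_D cos 189.5° = 0.
        ΣF_y = 861 sin 354° + 369 sin 223° + T_C sin 105° + T_D sin 189.5° = 0.
The known terms sum to (586.4, -341.7) N, so -0.2588 T_C − 0.9863 T_D = -586.4 and 0.9659 T_C − 0.1650 T_D = 341.7.
Solving simultaneously: T_C = 435.8 N, T_D = 480.2 N.

T_C ≈ 436 N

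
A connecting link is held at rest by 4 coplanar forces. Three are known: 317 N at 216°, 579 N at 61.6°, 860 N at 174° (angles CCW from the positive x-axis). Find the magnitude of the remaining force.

F ≈ 933 N

Sum the known components: ΣF_x = -836.4 N, ΣF_y = 412.9 N.
For equilibrium the remaining force must supply (−ΣF_x, −ΣF_y) = (836.4, -412.9) N.
Magnitude = √((836.4)² + (-412.9)²) = 932.7 N; direction = atan2(-412.9, 836.4) = 333.7°.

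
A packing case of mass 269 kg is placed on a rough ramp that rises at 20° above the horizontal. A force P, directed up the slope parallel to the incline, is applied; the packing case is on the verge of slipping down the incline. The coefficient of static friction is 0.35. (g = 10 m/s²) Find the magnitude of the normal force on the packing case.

On the verge of sliding down the incline, friction equals μN and acts up the slope.
Perpendicular: N + P sin 0° = W cos 20° = 2528 N.
Along incline: P cos 0° + μN = W sin 20° with W sin 20° = 920 N.
Solving the pair for P and N: P = 35.31 N, N = 2528 N (and f = μN = 884.7 N).

N ≈ 2530 N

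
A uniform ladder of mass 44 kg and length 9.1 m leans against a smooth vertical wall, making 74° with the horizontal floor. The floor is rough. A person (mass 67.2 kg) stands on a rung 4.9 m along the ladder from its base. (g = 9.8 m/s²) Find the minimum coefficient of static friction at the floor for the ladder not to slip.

ΣF_y = 0: N_floor = 44×9.8 + 67.2×9.8 = 1089.8 N.
Torques about the foot: N_wall · 9.1 sin 74° = 44×9.8×4.55 cos 74° + 67.2×9.8×4.9 cos 74° → N_wall = 163.5 N.
ΣF_x = 0: f_floor = N_wall = 163.5 N.
μ_min = f_floor / N_floor = 163.5 / 1089.8 = 0.15.

μ_min ≈ 0.150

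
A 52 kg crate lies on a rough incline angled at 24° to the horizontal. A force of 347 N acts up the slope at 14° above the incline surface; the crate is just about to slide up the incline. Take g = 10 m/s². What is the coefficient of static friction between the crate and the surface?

μ ≈ 0.320

On the verge of sliding up the incline, friction is at its maximum μN and acts down the slope.
Perpendicular to incline: N = W cos 24° − P sin 14° = 475 − 83.95 = 391.1 N.
Along incline: P cos 14° − μN = W sin 24° → μ = −(W sin 24° − P cos 14°) / N = 0.3201.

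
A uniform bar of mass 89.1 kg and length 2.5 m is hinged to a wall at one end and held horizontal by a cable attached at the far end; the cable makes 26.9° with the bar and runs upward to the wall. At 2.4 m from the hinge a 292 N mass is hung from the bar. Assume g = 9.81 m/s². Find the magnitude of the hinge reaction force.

Take torques about the hinge: T sin 26.9° · 2.5 = 89.1×9.81×1.25 + 292×2.4 = 1793.4 N·m.
So T = 1793.4 / (0.4524 × 2.5) = 1585.5 N.
ΣF_x = 0: H_x = T cos 26.9° = 1414 N.
ΣF_y = 0: H_y = (89.1×9.81 + 292) − T sin 26.9° = 1166.1 − 717.36 = 448.72 N.
|H| = √(H_x² + H_y²) = √((1414)² + (448.72)²) = 1483.5 N.

|H| ≈ 1480 N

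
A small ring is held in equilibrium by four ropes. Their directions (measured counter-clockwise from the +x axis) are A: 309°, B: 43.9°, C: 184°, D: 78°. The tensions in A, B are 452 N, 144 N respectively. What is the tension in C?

T_C ≈ 449 N

Resolve: ΣF_x = 452 cos 309° + 144 cos 43.9° + T_C cos 184° + T_D cos 78° = 0.
        ΣF_y = 452 sin 309° + 144 sin 43.9° + T_C sin 184° + T_D sin 78° = 0.
The known terms sum to (388.2, -251.4) N, so -0.9976 T_C + 0.2079 T_D = -388.2 and -0.0698 T_C + 0.9781 T_D = 251.4.
Solving simultaneously: T_C = 449.4 N, T_D = 289.1 N.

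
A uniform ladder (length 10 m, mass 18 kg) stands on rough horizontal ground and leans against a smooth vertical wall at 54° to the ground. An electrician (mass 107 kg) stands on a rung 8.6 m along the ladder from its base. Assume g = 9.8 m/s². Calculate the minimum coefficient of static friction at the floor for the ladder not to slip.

ΣF_y = 0: N_floor = 18×9.8 + 107×9.8 = 1225 N.
Torques about the foot: N_wall · 10 sin 54° = 18×9.8×5 cos 54° + 107×9.8×8.6 cos 54° → N_wall = 719.27 N.
ΣF_x = 0: f_floor = N_wall = 719.27 N.
μ_min = f_floor / N_floor = 719.27 / 1225 = 0.5872.

μ_min ≈ 0.587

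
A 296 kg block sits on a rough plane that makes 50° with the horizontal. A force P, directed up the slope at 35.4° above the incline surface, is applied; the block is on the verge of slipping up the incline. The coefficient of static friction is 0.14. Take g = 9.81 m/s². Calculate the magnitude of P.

On the verge of sliding up the incline, friction equals μN and acts down the slope.
Perpendicular: N + P sin 35.4° = W cos 50° = 1867 N.
Along incline: P cos 35.4° = W sin 50° + μN  with W sin 50° = 2224 N.
Solving the pair for P and N: P = 2774 N, N = 259.8 N (and f = μN = 36.38 N).

P ≈ 2770 N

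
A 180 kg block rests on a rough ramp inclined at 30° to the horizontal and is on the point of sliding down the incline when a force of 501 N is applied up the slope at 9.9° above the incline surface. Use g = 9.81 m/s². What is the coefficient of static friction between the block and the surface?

On the verge of sliding down the incline, friction is at its maximum μN and acts up the slope.
Perpendicular to incline: N = W cos 30° − P sin 9.9° = 1529 − 86.14 = 1443 N.
Along incline: P cos 9.9° + μN = W sin 30° → μ = (W sin 30° − P cos 9.9°) / N = 0.2698.

μ ≈ 0.270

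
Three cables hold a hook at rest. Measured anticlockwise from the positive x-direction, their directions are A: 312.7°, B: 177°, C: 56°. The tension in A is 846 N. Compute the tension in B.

Resolve: ΣF_x = 846 cos 312.7° + T_B cos 177° + T_C cos 56° = 0.
        ΣF_y = 846 sin 312.7° + T_B sin 177° + T_C sin 56° = 0.
The known terms sum to (573.7, -621.7) N, so -0.9986 T_B + 0.5592 T_C = -573.7 and 0.0523 T_B + 0.8290 T_C = 621.7.
Solving simultaneously: T_B = 960.5 N, T_C = 689.3 N.

T_B ≈ 961 N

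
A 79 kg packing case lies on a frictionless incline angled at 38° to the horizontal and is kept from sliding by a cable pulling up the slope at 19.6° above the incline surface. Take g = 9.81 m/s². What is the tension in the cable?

T ≈ 506 N

Take axes along and perpendicular to the incline. Weight components: W sin 38° = 477.1 N down-slope, W cos 38° = 610.7 N into the surface.
Along incline: T cos 19.6° = W sin 38° → T = 506.5 N.
Perpendicular: N = W cos 38° − T sin 19.6° = 440.8 N.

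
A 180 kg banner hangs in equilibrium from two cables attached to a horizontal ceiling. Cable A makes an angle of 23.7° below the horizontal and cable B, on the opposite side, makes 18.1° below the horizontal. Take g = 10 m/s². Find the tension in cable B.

Weight W = 180 × 10 = 1800 N acts straight down.
Horizontal: T_A cos 23.7° = T_B cos 18.1°  →  T_A = 1.038 T_B.
Vertical: T_A sin 23.7° + T_B sin 18.1° = 1800.
Substituting the horizontal relation into the vertical equation gives 0.7279 T_B = 1800, so T_B = 2473 N.

T_B ≈ 2470 N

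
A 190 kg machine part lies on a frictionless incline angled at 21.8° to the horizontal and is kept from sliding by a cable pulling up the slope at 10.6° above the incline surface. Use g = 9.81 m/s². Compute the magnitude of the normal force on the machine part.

Take axes along and perpendicular to the incline. Weight components: W sin 21.8° = 692.2 N down-slope, W cos 21.8° = 1731 N into the surface.
Along incline: T cos 10.6° = W sin 21.8° → T = 704.2 N.
Perpendicular: N = W cos 21.8° − T sin 10.6° = 1601 N.

N ≈ 1600 N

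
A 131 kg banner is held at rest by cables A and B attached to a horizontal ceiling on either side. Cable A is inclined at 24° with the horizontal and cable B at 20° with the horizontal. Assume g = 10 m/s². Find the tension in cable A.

Weight W = 131 × 10 = 1310 N acts straight down.
Horizontal: T_A cos 24° = T_B cos 20°  →  T_B = 0.9722 T_A.
Vertical: T_A sin 24° + T_B sin 20° = 1310.
Substituting the horizontal relation into the vertical equation gives 0.7392 T_A = 1310, so T_A = 1772 N.

T_A ≈ 1770 N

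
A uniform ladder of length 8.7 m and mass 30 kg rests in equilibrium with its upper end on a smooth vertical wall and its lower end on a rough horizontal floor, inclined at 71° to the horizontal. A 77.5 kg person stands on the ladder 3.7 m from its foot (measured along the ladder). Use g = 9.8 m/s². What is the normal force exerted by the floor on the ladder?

ΣF_y = 0: N_floor = 30×9.8 + 77.5×9.8 = 1053.5 N.

N_floor ≈ 1050 N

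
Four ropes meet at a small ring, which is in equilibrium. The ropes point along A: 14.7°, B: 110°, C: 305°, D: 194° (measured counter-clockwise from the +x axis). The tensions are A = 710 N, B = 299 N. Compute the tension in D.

T_D ≈ 796 N

Resolve: ΣF_x = 710 cos 14.7° + 299 cos 110° + T_C cos 305° + T_D cos 194° = 0.
        ΣF_y = 710 sin 14.7° + 299 sin 110° + T_C sin 305° + T_D sin 194° = 0.
The known terms sum to (584.5, 461.1) N, so 0.5736 T_C − 0.9703 T_D = -584.5 and -0.8192 T_C − 0.2419 T_D = -461.1.
Solving simultaneously: T_C = 327.8 N, T_D = 796.2 N.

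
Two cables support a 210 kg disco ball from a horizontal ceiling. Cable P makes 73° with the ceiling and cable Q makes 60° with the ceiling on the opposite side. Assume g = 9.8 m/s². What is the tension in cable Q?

Weight W = 210 × 9.8 = 2058 N acts straight down.
Horizontal: T_P cos 73° = T_Q cos 60°  →  T_P = 1.71 T_Q.
Vertical: T_P sin 73° + T_Q sin 60° = 2058.
Substituting the horizontal relation into the vertical equation gives 2.501 T_Q = 2058, so T_Q = 822.7 N.

T_Q ≈ 823 N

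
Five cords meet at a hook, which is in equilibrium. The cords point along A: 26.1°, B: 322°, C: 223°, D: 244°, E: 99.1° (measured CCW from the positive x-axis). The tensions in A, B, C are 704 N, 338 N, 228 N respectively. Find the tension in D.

T_D ≈ 1240 N

Resolve: ΣF_x = 704 cos 26.1° + 338 cos 322° + 228 cos 223° + T_D cos 244° + T_E cos 99.1° = 0.
        ΣF_y = 704 sin 26.1° + 338 sin 322° + 228 sin 223° + T_D sin 244° + T_E sin 99.1° = 0.
The known terms sum to (731.8, -53.87) N, so -0.4384 T_D − 0.1582 T_E = -731.8 and -0.8988 T_D + 0.9874 T_E = 53.87.
Solving simultaneously: T_D = 1242 N, T_E = 1185 N.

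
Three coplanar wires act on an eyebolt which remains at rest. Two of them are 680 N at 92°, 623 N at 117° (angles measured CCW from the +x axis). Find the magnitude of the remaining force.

F ≈ 1270 N

Sum the known components: ΣF_x = -306.6 N, ΣF_y = 1235 N.
For equilibrium the remaining force must supply (−ΣF_x, −ΣF_y) = (306.6, -1235) N.
Magnitude = √((306.6)² + (-1235)²) = 1272 N; direction = atan2(-1235, 306.6) = 283.9°.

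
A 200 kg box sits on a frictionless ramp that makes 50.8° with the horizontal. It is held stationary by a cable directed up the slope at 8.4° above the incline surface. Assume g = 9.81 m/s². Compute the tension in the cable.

T ≈ 1540 N

Take axes along and perpendicular to the incline. Weight components: W sin 50.8° = 1520 N down-slope, W cos 50.8° = 1240 N into the surface.
Along incline: T cos 8.4° = W sin 50.8° → T = 1537 N.
Perpendicular: N = W cos 50.8° − T sin 8.4° = 1016 N.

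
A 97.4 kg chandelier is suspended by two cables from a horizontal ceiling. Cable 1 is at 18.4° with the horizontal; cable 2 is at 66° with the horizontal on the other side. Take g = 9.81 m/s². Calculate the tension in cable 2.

Weight W = 97.4 × 9.81 = 955.5 N acts straight down.
Horizontal: T_1 cos 18.4° = T_2 cos 66°  →  T_1 = 0.4287 T_2.
Vertical: T_1 sin 18.4° + T_2 sin 66° = 955.5.
Substituting the horizontal relation into the vertical equation gives 1.049 T_2 = 955.5, so T_2 = 911 N.

T_2 ≈ 911 N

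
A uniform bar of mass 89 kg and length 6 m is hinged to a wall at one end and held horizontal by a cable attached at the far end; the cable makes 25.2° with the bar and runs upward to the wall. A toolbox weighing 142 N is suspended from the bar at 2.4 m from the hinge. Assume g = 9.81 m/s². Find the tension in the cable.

T ≈ 1160 N

Take torques about the hinge: T sin 25.2° · 6 = 89×9.81×3 + 142×2.4 = 2960.1 N·m.
So T = 2960.1 / (0.4258 × 6) = 1158.7 N.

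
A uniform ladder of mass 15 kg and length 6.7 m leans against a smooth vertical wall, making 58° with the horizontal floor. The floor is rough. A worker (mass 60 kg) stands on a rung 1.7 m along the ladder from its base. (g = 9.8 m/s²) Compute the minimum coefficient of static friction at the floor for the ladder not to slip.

ΣF_y = 0: N_floor = 15×9.8 + 60×9.8 = 735 N.
Torques about the foot: N_wall · 6.7 sin 58° = 15×9.8×3.35 cos 58° + 60×9.8×1.7 cos 58° → N_wall = 139.15 N.
ΣF_x = 0: f_floor = N_wall = 139.15 N.
μ_min = f_floor / N_floor = 139.15 / 735 = 0.1893.

μ_min ≈ 0.189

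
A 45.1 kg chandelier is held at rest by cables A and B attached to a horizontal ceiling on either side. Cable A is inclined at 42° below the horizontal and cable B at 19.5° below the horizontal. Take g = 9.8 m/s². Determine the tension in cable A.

Weight W = 45.1 × 9.8 = 442 N acts straight down.
Horizontal: T_A cos 42° = T_B cos 19.5°  →  T_B = 0.7884 T_A.
Vertical: T_A sin 42° + T_B sin 19.5° = 442.
Substituting the horizontal relation into the vertical equation gives 0.9323 T_A = 442, so T_A = 474.1 N.

T_A ≈ 474 N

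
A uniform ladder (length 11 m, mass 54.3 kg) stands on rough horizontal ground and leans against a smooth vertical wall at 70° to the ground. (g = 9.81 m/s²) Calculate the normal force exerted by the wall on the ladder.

Torques about the foot: N_wall · 11 sin 70° = 54.3×9.81×5.5 cos 70° → N_wall = 96.94 N.

N_wall ≈ 96.9 N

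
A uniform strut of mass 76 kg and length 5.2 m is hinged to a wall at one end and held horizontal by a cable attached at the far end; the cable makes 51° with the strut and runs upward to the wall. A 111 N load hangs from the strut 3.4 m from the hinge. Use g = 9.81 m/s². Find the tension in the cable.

T ≈ 573 N

Take torques about the hinge: T sin 51° · 5.2 = 76×9.81×2.6 + 111×3.4 = 2315.9 N·m.
So T = 2315.9 / (0.7771 × 5.2) = 573.07 N.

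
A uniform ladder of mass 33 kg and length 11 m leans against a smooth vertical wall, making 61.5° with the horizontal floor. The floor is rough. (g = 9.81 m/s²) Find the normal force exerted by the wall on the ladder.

Torques about the foot: N_wall · 11 sin 61.5° = 33×9.81×5.5 cos 61.5° → N_wall = 87.886 N.

N_wall ≈ 87.9 N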